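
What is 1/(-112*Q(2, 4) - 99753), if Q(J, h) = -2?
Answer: -1/99529 ≈ -1.0047e-5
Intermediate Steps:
1/(-112*Q(2, 4) - 99753) = 1/(-112*(-2) - 99753) = 1/(224 - 99753) = 1/(-99529) = -1/99529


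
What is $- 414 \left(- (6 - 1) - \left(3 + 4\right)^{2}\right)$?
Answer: $22356$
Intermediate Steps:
$- 414 \left(- (6 - 1) - \left(3 + 4\right)^{2}\right) = - 414 \left(\left(-1\right) 5 - 7^{2}\right) = - 414 \left(-5 - 49\right) = \left(-414\right) \left(-54\right) = 22356$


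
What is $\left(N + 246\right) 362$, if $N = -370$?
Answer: $-44888$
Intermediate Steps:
$\left(N + 246\right) 362 = \left(-370 + 246\right) 362 = \left(-124\right) 362 = -44888$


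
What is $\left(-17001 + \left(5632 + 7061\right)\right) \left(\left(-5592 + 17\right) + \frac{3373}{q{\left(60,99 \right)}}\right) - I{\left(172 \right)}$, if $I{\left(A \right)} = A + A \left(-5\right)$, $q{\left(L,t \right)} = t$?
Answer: $\frac{787743376}{33} \approx 2.3871 \cdot 10^{7}$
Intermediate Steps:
$I{\left(A \right)} = - 4 A$ ($I{\left(A \right)} = A - 5 A = - 4 A$)
$\left(-17001 + \left(5632 + 7061\right)\right) \left(\left(-5592 + 17\right) + \frac{3373}{q{\left(60,99 \right)}}\right) - I{\left(172 \right)} = \left(-17001 + \left(5632 + 7061\right)\right) \left(\left(-5592 + 17\right) + \frac{3373}{99}\right) - \left(-4\right) 172 = \left(-17001 + 12693\right) \left(-5575 + 3373 \cdot \frac{1}{99}\right) - -688 = - 4308 \left(-5575 + \frac{3373}{99}\right) + 688 = \left(-4308\right) \left(- \frac{548552}{99}\right) + 688 = \frac{787720672}{33} + 688 = \frac{787743376}{33}$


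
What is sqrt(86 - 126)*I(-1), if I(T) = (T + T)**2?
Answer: 8*I*sqrt(10) ≈ 25.298*I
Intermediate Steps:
I(T) = 4*T**2 (I(T) = (2*T)**2 = 4*T**2)
sqrt(86 - 126)*I(-1) = sqrt(86 - 126)*(4*(-1)**2) = sqrt(-40)*(4*1) = (2*I*sqrt(10))*4 = 8*I*sqrt(10)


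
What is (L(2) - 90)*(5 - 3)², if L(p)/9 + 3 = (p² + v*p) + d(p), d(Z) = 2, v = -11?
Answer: -1044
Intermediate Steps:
L(p) = -9 - 99*p + 9*p² (L(p) = -27 + 9*((p² - 11*p) + 2) = -27 + 9*(2 + p² - 11*p) = -27 + (18 - 99*p + 9*p²) = -9 - 99*p + 9*p²)
(L(2) - 90)*(5 - 3)² = ((-9 - 99*2 + 9*2²) - 90)*(5 - 3)² = ((-9 - 198 + 9*4) - 90)*2² = ((-9 - 198 + 36) - 90)*4 = (-171 - 90)*4 = -261*4 = -1044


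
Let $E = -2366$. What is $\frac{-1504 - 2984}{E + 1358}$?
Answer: $\frac{187}{42} \approx 4.4524$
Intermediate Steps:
$\frac{-1504 - 2984}{E + 1358} = \frac{-1504 - 2984}{-2366 + 1358} = - \frac{4488}{-1008} = \left(-4488\right) \left(- \frac{1}{1008}\right) = \frac{187}{42}$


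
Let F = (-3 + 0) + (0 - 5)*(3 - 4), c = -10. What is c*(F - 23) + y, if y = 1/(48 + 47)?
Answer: 19951/95 ≈ 210.01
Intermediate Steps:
y = 1/95 ≈ 0.010526
F = 2 (F = -3 - 5*(-1) = -3 + 5 = 2)
c*(F - 23) + y = -10*(2 - 23) + 1/95 = -10*(-21) + 1/95 = 210 + 1/95 = 19951/95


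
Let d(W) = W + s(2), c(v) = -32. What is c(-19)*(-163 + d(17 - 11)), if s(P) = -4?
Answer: 5152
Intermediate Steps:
d(W) = -4 + W (d(W) = W - 4 = -4 + W)
c(-19)*(-163 + d(17 - 11)) = -32*(-163 + (-4 + (17 - 11))) = -32*(-163 + (-4 + 6)) = -32*(-163 + 2) = -32*(-161) = 5152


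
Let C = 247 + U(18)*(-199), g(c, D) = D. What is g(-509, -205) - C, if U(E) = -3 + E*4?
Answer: 13279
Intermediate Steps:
U(E) = -3 + 4*E
C = -13484 (C = 247 + (-3 + 4*18)*(-199) = 247 + (-3 + 72)*(-199) = 247 + 69*(-199) = 247 - 13731 = -13484)
g(-509, -205) - C = -205 - 1*(-13484) = -205 + 13484 = 13279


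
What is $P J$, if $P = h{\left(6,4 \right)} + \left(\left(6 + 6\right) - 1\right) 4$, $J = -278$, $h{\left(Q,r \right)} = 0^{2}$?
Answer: $-12232$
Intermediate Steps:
$h{\left(Q,r \right)} = 0$
$P = 44$ ($P = 0 + \left(\left(6 + 6\right) - 1\right) 4 = 0 + \left(12 - 1\right) 4 = 0 + 11 \cdot 4 = 0 + 44 = 44$)
$P J = 44 \left(-278\right) = -12232$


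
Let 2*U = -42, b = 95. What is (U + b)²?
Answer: 5476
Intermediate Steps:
U = -21 (U = (½)*(-42) = -21)
(U + b)² = (-21 + 95)² = 74² = 5476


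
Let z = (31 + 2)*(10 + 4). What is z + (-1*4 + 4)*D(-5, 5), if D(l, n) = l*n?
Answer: 462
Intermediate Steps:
z = 462 (z = 33*14 = 462)
z + (-1*4 + 4)*D(-5, 5) = 462 + (-1*4 + 4)*(-5*5) = 462 + (-4 + 4)*(-25) = 462 + 0*(-25) = 462 + 0 = 462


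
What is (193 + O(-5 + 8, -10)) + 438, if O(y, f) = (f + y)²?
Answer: 680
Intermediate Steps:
(193 + O(-5 + 8, -10)) + 438 = (193 + (-10 + (-5 + 8))²) + 438 = (193 + (-10 + 3)²) + 438 = (193 + (-7)²) + 438 = (193 + 49) + 438 = 242 + 438 = 680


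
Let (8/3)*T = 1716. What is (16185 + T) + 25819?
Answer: 85295/2 ≈ 42648.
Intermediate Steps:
T = 1287/2 (T = (3/8)*1716 = 1287/2 ≈ 643.50)
(16185 + T) + 25819 = (16185 + 1287/2) + 25819 = 33657/2 + 25819 = 85295/2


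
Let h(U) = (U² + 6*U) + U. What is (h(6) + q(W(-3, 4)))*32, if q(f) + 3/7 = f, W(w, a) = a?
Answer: 18272/7 ≈ 2610.3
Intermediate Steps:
q(f) = -3/7 + f
h(U) = U² + 7*U
(h(6) + q(W(-3, 4)))*32 = (6*(7 + 6) + (-3/7 + 4))*32 = (6*13 + 25/7)*32 = (78 + 25/7)*32 = (571/7)*32 = 18272/7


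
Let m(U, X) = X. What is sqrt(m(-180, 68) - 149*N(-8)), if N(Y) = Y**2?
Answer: 6*I*sqrt(263) ≈ 97.304*I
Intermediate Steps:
sqrt(m(-180, 68) - 149*N(-8)) = sqrt(68 - 149*(-8)**2) = sqrt(68 - 149*64) = sqrt(68 - 9536) = sqrt(-9468) = 6*I*sqrt(263)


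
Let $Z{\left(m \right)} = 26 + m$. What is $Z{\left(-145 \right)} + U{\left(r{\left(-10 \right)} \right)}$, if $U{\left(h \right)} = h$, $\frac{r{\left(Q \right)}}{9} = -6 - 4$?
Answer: $-209$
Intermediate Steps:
$r{\left(Q \right)} = -90$ ($r{\left(Q \right)} = 9 \left(-6 - 4\right) = 9 \left(-10\right) = -90$)
$Z{\left(-145 \right)} + U{\left(r{\left(-10 \right)} \right)} = \left(26 - 145\right) - 90 = -119 - 90 = -209$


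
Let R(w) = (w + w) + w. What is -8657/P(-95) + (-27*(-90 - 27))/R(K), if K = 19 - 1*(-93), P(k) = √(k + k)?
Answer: 1053/112 + 8657*I*√190/190 ≈ 9.4018 + 628.04*I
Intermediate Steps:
P(k) = √2*√k (P(k) = √(2*k) = √2*√k)
K = 112 (K = 19 + 93 = 112)
R(w) = 3*w (R(w) = 2*w + w = 3*w)
-8657/P(-95) + (-27*(-90 - 27))/R(K) = -8657*(-I*√190/190) + (-27*(-90 - 27))/((3*112)) = -8657*(-I*√190/190) - 27*(-117)/336 = -8657*(-I*√190/190) + 3159*(1/336) = -(-8657)*I*√190/190 + 1053/112 = 8657*I*√190/190 + 1053/112 = 1053/112 + 8657*I*√190/190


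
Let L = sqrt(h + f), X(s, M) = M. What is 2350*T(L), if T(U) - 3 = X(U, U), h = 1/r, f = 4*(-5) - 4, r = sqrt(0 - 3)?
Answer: 7050 + 2350*sqrt(-216 - 3*I*sqrt(3))/3 ≈ 7188.5 - 11513.0*I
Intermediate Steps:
r = I*sqrt(3) (r = sqrt(-3) = I*sqrt(3) ≈ 1.732*I)
f = -24 (f = -20 - 4 = -24)
h = -I*sqrt(3)/3 (h = 1/(I*sqrt(3)) = -I*sqrt(3)/3 ≈ -0.57735*I)
L = sqrt(-24 - I*sqrt(3)/3) (L = sqrt(-I*sqrt(3)/3 - 24) = sqrt(-24 - I*sqrt(3)/3) ≈ 0.05892 - 4.8993*I)
T(U) = 3 + U
2350*T(L) = 2350*(3 + sqrt(-216 - 3*I*sqrt(3))/3) = 7050 + 2350*sqrt(-216 - 3*I*sqrt(3))/3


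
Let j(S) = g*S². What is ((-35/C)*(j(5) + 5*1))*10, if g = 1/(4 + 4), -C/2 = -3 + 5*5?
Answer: 11375/176 ≈ 64.631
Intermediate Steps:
C = -44 (C = -2*(-3 + 5*5) = -2*(-3 + 25) = -2*22 = -44)
g = ⅛ (g = 1/8 = ⅛ ≈ 0.12500)
j(S) = S²/8
((-35/C)*(j(5) + 5*1))*10 = ((-35/(-44))*((⅛)*5² + 5*1))*10 = ((-35*(-1/44))*((⅛)*25 + 5))*10 = (35*(25/8 + 5)/44)*10 = ((35/44)*(65/8))*10 = (2275/352)*10 = 11375/176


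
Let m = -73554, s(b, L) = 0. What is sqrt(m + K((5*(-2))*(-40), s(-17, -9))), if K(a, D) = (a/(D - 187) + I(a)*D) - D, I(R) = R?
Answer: I*sqrt(2572184626)/187 ≈ 271.21*I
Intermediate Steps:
K(a, D) = -D + D*a + a/(-187 + D) (K(a, D) = (a/(D - 187) + a*D) - D = (a/(-187 + D) + D*a) - D = (D*a + a/(-187 + D)) - D = -D + D*a + a/(-187 + D))
sqrt(m + K((5*(-2))*(-40), s(-17, -9))) = sqrt(-73554 + ((5*(-2))*(-40) - 1*0**2 + 187*0 + ((5*(-2))*(-40))*0**2 - 187*0*(5*(-2))*(-40))/(-187 + 0)) = sqrt(-73554 + (-10*(-40) - 1*0 + 0 - 10*(-40)*0 - 187*0*(-10*(-40)))/(-187)) = sqrt(-73554 - (400 + 0 + 0 + 400*0 - 187*0*400)/187) = sqrt(-73554 - (400 + 0 + 0 + 0 + 0)/187) = sqrt(-73554 - 1/187*400) = sqrt(-73554 - 400/187) = sqrt(-13754998/187) = I*sqrt(2572184626)/187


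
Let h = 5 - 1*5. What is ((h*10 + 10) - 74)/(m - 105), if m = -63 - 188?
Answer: 16/89 ≈ 0.17978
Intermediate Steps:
h = 0 (h = 5 - 5 = 0)
m = -251
((h*10 + 10) - 74)/(m - 105) = ((0*10 + 10) - 74)/(-251 - 105) = ((0 + 10) - 74)/(-356) = (10 - 74)*(-1/356) = -64*(-1/356) = 16/89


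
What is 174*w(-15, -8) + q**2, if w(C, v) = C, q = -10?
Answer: -2510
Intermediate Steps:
174*w(-15, -8) + q**2 = 174*(-15) + (-10)**2 = -2610 + 100 = -2510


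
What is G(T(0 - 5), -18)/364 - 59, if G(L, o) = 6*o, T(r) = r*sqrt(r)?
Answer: -5396/91 ≈ -59.297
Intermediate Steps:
T(r) = r**(3/2)
G(T(0 - 5), -18)/364 - 59 = (6*(-18))/364 - 59 = -108*1/364 - 59 = -27/91 - 59 = -5396/91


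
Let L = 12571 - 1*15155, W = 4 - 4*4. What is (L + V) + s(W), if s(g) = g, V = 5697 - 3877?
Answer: -776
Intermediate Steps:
V = 1820
W = -12 (W = 4 - 16 = -12)
L = -2584 (L = 12571 - 15155 = -2584)
(L + V) + s(W) = (-2584 + 1820) - 12 = -764 - 12 = -776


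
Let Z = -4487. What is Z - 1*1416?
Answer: -5903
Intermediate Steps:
Z - 1*1416 = -4487 - 1*1416 = -4487 - 1416 = -5903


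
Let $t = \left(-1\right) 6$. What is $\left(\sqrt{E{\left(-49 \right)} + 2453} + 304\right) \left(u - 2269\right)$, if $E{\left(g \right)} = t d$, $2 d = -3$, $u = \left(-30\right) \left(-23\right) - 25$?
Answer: $-487616 - 1604 \sqrt{2462} \approx -5.672 \cdot 10^{5}$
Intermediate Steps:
$t = -6$
$u = 665$ ($u = 690 - 25 = 665$)
$d = - \frac{3}{2}$ ($d = \frac{1}{2} \left(-3\right) = - \frac{3}{2} \approx -1.5$)
$E{\left(g \right)} = 9$ ($E{\left(g \right)} = \left(-6\right) \left(- \frac{3}{2}\right) = 9$)
$\left(\sqrt{E{\left(-49 \right)} + 2453} + 304\right) \left(u - 2269\right) = \left(\sqrt{9 + 2453} + 304\right) \left(665 - 2269\right) = \left(\sqrt{2462} + 304\right) \left(-1604\right) = \left(304 + \sqrt{2462}\right) \left(-1604\right) = -487616 - 1604 \sqrt{2462}$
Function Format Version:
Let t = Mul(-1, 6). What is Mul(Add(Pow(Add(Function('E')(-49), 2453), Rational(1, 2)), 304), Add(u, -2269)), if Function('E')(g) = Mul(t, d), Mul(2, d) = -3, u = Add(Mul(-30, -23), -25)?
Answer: Add(-487616, Mul(-1604, Pow(2462, Rational(1, 2)))) ≈ -5.6720e+5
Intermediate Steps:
t = -6
u = 665 (u = Add(690, -25) = 665)
d = Rational(-3, 2) (d = Mul(Rational(1, 2), -3) = Rational(-3, 2) ≈ -1.5000)
Function('E')(g) = 9 (Function('E')(g) = Mul(-6, Rational(-3, 2)) = 9)
Mul(Add(Pow(Add(Function('E')(-49), 2453), Rational(1, 2)), 304), Add(u, -2269)) = Mul(Add(Pow(Add(9, 2453), Rational(1, 2)), 304), Add(665, -2269)) = Mul(Add(Pow(2462, Rational(1, 2)), 304), -1604) = Mul(Add(304, Pow(2462, Rational(1, 2))), -1604) = Add(-487616, Mul(-1604, Pow(2462, Rational(1, 2))))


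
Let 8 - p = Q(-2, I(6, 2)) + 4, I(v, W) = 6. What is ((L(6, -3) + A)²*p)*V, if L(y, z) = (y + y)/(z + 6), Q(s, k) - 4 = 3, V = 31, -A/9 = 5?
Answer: -156333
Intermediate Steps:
A = -45 (A = -9*5 = -45)
Q(s, k) = 7 (Q(s, k) = 4 + 3 = 7)
p = -3 (p = 8 - (7 + 4) = 8 - 1*11 = 8 - 11 = -3)
L(y, z) = 2*y/(6 + z) (L(y, z) = (2*y)/(6 + z) = 2*y/(6 + z))
((L(6, -3) + A)²*p)*V = ((2*6/(6 - 3) - 45)²*(-3))*31 = ((2*6/3 - 45)²*(-3))*31 = ((2*6*(⅓) - 45)²*(-3))*31 = ((4 - 45)²*(-3))*31 = ((-41)²*(-3))*31 = (1681*(-3))*31 = -5043*31 = -156333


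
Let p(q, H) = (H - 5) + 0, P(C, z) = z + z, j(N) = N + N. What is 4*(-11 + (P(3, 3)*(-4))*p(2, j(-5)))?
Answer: 1396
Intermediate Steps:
j(N) = 2*N
P(C, z) = 2*z
p(q, H) = -5 + H (p(q, H) = (-5 + H) + 0 = -5 + H)
4*(-11 + (P(3, 3)*(-4))*p(2, j(-5))) = 4*(-11 + ((2*3)*(-4))*(-5 + 2*(-5))) = 4*(-11 + (6*(-4))*(-5 - 10)) = 4*(-11 - 24*(-15)) = 4*(-11 + 360) = 4*349 = 1396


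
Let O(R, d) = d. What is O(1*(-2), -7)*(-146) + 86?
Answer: 1108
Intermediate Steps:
O(1*(-2), -7)*(-146) + 86 = -7*(-146) + 86 = 1022 + 86 = 1108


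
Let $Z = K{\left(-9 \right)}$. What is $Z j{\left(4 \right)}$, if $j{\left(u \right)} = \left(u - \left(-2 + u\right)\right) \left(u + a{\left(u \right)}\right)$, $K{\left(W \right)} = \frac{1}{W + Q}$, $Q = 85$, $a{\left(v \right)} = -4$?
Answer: $0$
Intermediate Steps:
$K{\left(W \right)} = \frac{1}{85 + W}$ ($K{\left(W \right)} = \frac{1}{W + 85} = \frac{1}{85 + W}$)
$Z = \frac{1}{76}$ ($Z = \frac{1}{85 - 9} = \frac{1}{76} \approx 0.013158$)
$j{\left(u \right)} = -8 + 2 u$ ($j{\left(u \right)} = \left(u - \left(-2 + u\right)\right) \left(u - 4\right) = 2 \left(-4 + u\right) = -8 + 2 u$)
$Z j{\left(4 \right)} = \frac{-8 + 2 \cdot 4}{76} = \frac{-8 + 8}{76} = \frac{1}{76} \cdot 0 = 0$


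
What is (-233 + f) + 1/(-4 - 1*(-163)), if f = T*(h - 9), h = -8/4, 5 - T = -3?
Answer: -51038/159 ≈ -320.99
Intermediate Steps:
T = 8 (T = 5 - 1*(-3) = 5 + 3 = 8)
h = -2 (h = -8*¼ = -2)
f = -88 (f = 8*(-2 - 9) = 8*(-11) = -88)
(-233 + f) + 1/(-4 - 1*(-163)) = (-233 - 88) + 1/(-4 - 1*(-163)) = -321 + 1/(-4 + 163) = -321 + 1/159 = -51038/159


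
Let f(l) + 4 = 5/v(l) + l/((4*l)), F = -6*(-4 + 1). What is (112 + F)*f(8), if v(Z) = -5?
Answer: -1235/2 ≈ -617.50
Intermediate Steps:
F = 18 (F = -6*(-3) = 18)
f(l) = -19/4 (f(l) = -4 + (5/(-5) + l/((4*l))) = -4 + (5*(-⅕) + l*(1/(4*l))) = -4 + (-1 + ¼) = -4 - ¾ = -19/4)
(112 + F)*f(8) = (112 + 18)*(-19/4) = 130*(-19/4) = -1235/2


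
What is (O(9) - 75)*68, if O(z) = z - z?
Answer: -5100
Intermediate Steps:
O(z) = 0
(O(9) - 75)*68 = (0 - 75)*68 = -75*68 = -5100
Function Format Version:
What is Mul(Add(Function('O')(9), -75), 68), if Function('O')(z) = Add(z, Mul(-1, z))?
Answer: -5100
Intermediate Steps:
Function('O')(z) = 0
Mul(Add(Function('O')(9), -75), 68) = Mul(Add(0, -75), 68) = Mul(-75, 68) = -5100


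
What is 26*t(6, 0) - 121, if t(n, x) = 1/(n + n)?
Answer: -713/6 ≈ -118.83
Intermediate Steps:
t(n, x) = 1/(2*n)
26*t(6, 0) - 121 = 26*((1/2)/6) - 121 = 26*((1/2)*(1/6)) - 121 = 26*(1/12) - 121 = 13/6 - 121 = -713/6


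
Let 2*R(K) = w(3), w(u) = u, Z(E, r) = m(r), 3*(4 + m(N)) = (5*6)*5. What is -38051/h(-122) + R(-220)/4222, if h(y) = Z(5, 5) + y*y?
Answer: -160628927/63034460 ≈ -2.5483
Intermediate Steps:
m(N) = 46 (m(N) = -4 + ((5*6)*5)/3 = -4 + (30*5)/3 = -4 + (1/3)*150 = -4 + 50 = 46)
Z(E, r) = 46
R(K) = 3/2 (R(K) = (1/2)*3 = 3/2)
h(y) = 46 + y**2 (h(y) = 46 + y*y = 46 + y**2)
-38051/h(-122) + R(-220)/4222 = -38051/(46 + (-122)**2) + (3/2)/4222 = -38051/(46 + 14884) + (3/2)*(1/4222) = -38051/14930 + 3/8444 = -160628927/63034460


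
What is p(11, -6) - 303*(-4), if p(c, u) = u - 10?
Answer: 1196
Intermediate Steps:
p(c, u) = -10 + u
p(11, -6) - 303*(-4) = (-10 - 6) - 303*(-4) = -16 + 1212 = 1196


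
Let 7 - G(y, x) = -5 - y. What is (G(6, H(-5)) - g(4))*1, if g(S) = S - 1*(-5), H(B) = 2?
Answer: 9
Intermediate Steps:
G(y, x) = 12 + y (G(y, x) = 7 - (-5 - y) = 7 + (5 + y) = 12 + y)
g(S) = 5 + S (g(S) = S + 5 = 5 + S)
(G(6, H(-5)) - g(4))*1 = ((12 + 6) - (5 + 4))*1 = (18 - 1*9)*1 = (18 - 9)*1 = 9*1 = 9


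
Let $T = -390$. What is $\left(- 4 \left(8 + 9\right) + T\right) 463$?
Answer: $-212054$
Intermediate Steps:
$\left(- 4 \left(8 + 9\right) + T\right) 463 = \left(- 4 \left(8 + 9\right) - 390\right) 463 = \left(\left(-4\right) 17 - 390\right) 463 = \left(-68 - 390\right) 463 = \left(-458\right) 463 = -212054$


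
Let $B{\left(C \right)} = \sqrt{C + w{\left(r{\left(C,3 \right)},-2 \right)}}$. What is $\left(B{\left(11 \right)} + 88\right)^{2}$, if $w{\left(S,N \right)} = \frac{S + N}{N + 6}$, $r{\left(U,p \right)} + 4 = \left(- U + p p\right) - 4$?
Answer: $7752 + 352 \sqrt{2} \approx 8249.8$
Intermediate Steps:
$r{\left(U,p \right)} = -8 + p^{2} - U$ ($r{\left(U,p \right)} = -4 - \left(4 + U - p p\right) = -4 - \left(4 + U - p^{2}\right) = -8 + p^{2} - U$)
$w{\left(S,N \right)} = \frac{N + S}{6 + N}$
$B{\left(C \right)} = \sqrt{- \frac{1}{4} + \frac{3 C}{4}}$ ($B{\left(C \right)} = \sqrt{C + \frac{-2 - \left(8 - 9 + C\right)}{6 - 2}} = \sqrt{C + \frac{-2 - \left(-1 + C\right)}{4}} = \sqrt{C + \frac{-1 - C}{4}} = \sqrt{C - \left(\frac{1}{4} + \frac{C}{4}\right)} = \sqrt{- \frac{1}{4} + \frac{3 C}{4}}$)
$\left(B{\left(11 \right)} + 88\right)^{2} = \left(\frac{\sqrt{-1 + 3 \cdot 11}}{2} + 88\right)^{2} = \left(\frac{\sqrt{-1 + 33}}{2} + 88\right)^{2} = \left(\frac{\sqrt{32}}{2} + 88\right)^{2} = \left(\frac{4 \sqrt{2}}{2} + 88\right)^{2} = \left(2 \sqrt{2} + 88\right)^{2} = \left(88 + 2 \sqrt{2}\right)^{2}$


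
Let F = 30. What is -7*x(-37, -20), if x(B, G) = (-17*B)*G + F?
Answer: 87850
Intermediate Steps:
x(B, G) = 30 - 17*B*G (x(B, G) = (-17*B)*G + 30 = -17*B*G + 30 = 30 - 17*B*G)
-7*x(-37, -20) = -7*(30 - 17*(-37)*(-20)) = -7*(30 - 12580) = -7*(-12550) = 87850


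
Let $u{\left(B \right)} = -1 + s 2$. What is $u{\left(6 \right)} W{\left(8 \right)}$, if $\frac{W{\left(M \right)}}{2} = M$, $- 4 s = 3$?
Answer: $-40$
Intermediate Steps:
$s = - \frac{3}{4}$ ($s = \left(- \frac{1}{4}\right) 3 = - \frac{3}{4} \approx -0.75$)
$u{\left(B \right)} = - \frac{5}{2}$ ($u{\left(B \right)} = -1 - \frac{3}{2} = - \frac{5}{2}$)
$W{\left(M \right)} = 2 M$
$u{\left(6 \right)} W{\left(8 \right)} = - \frac{5 \cdot 2 \cdot 8}{2} = \left(- \frac{5}{2}\right) 16 = -40$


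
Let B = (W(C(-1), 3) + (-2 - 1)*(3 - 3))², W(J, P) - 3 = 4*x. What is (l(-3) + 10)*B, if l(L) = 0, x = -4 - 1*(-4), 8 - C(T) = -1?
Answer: 90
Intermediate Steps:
C(T) = 9 (C(T) = 8 - 1*(-1) = 8 + 1 = 9)
x = 0 (x = -4 + 4 = 0)
W(J, P) = 3 (W(J, P) = 3 + 4*0 = 3 + 0 = 3)
B = 9 (B = (3 + (-2 - 1)*(3 - 3))² = (3 - 3*0)² = (3 + 0)² = 3² = 9)
(l(-3) + 10)*B = (0 + 10)*9 = 10*9 = 90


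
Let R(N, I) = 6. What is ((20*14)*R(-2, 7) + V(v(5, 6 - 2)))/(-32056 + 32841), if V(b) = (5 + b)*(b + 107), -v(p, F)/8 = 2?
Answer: 679/785 ≈ 0.86497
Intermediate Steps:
v(p, F) = -16 (v(p, F) = -8*2 = -16)
V(b) = (5 + b)*(107 + b)
((20*14)*R(-2, 7) + V(v(5, 6 - 2)))/(-32056 + 32841) = ((20*14)*6 + (535 + (-16)² + 112*(-16)))/(-32056 + 32841) = (280*6 + (535 + 256 - 1792))/785 = (1680 - 1001)*(1/785) = 679*(1/785) = 679/785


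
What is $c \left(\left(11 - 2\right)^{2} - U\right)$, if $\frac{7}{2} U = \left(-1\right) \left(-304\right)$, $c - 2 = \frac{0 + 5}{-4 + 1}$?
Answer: $- \frac{41}{21} \approx -1.9524$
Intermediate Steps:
$c = \frac{1}{3}$ ($c = 2 + \frac{0 + 5}{-4 + 1} = 2 + \frac{5}{-3} = 2 + 5 \left(- \frac{1}{3}\right) = 2 - \frac{5}{3} = \frac{1}{3} \approx 0.33333$)
$U = \frac{608}{7}$ ($U = \frac{2 \left(\left(-1\right) \left(-304\right)\right)}{7} = \frac{2}{7} \cdot 304 = \frac{608}{7} \approx 86.857$)
$c \left(\left(11 - 2\right)^{2} - U\right) = \frac{\left(11 - 2\right)^{2} - \frac{608}{7}}{3} = \frac{9^{2} - \frac{608}{7}}{3} = \frac{81 - \frac{608}{7}}{3} = \frac{1}{3} \left(- \frac{41}{7}\right) = - \frac{41}{21}$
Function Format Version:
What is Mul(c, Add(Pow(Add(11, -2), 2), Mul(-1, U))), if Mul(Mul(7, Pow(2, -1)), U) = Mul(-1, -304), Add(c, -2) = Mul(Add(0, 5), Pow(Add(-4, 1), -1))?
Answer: Rational(-41, 21) ≈ -1.9524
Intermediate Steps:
c = Rational(1, 3) (c = Add(2, Mul(Add(0, 5), Pow(Add(-4, 1), -1))) = Add(2, Mul(5, Pow(-3, -1))) = Add(2, Mul(5, Rational(-1, 3))) = Add(2, Rational(-5, 3)) = Rational(1, 3) ≈ 0.33333)
U = Rational(608, 7) (U = Mul(Rational(2, 7), Mul(-1, -304)) = Mul(Rational(2, 7), 304) = Rational(608, 7) ≈ 86.857)
Mul(c, Add(Pow(Add(11, -2), 2), Mul(-1, U))) = Mul(Rational(1, 3), Add(Pow(Add(11, -2), 2), Mul(-1, Rational(608, 7)))) = Mul(Rational(1, 3), Add(Pow(9, 2), Rational(-608, 7))) = Mul(Rational(1, 3), Add(81, Rational(-608, 7))) = Mul(Rational(1, 3), Rational(-41, 7)) = Rational(-41, 21)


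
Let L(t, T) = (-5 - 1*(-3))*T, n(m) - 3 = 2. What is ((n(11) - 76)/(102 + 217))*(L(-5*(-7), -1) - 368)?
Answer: 25986/319 ≈ 81.461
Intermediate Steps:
n(m) = 5 (n(m) = 3 + 2 = 5)
L(t, T) = -2*T (L(t, T) = (-5 + 3)*T = -2*T)
((n(11) - 76)/(102 + 217))*(L(-5*(-7), -1) - 368) = ((5 - 76)/(102 + 217))*(-2*(-1) - 368) = (-71/319)*(2 - 368) = -71*1/319*(-366) = -71/319*(-366) = 25986/319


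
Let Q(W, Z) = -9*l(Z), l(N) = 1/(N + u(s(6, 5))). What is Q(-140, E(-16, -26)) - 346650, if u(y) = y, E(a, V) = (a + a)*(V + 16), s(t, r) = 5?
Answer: -112661259/325 ≈ -3.4665e+5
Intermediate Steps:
E(a, V) = 2*a*(16 + V) (E(a, V) = (2*a)*(16 + V) = 2*a*(16 + V))
l(N) = 1/(5 + N) (l(N) = 1/(N + 5) = 1/(5 + N))
Q(W, Z) = -9/(5 + Z)
Q(-140, E(-16, -26)) - 346650 = -9/(5 + 2*(-16)*(16 - 26)) - 346650 = -9/(5 + 2*(-16)*(-10)) - 346650 = -9/(5 + 320) - 346650 = -9/325 - 346650 = -112661259/325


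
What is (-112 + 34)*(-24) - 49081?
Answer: -47209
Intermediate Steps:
(-112 + 34)*(-24) - 49081 = -78*(-24) - 49081 = 1872 - 49081 = -47209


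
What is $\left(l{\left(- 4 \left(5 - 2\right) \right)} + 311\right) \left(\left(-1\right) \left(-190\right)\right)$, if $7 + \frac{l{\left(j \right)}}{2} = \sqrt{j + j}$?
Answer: $56430 + 760 i \sqrt{6} \approx 56430.0 + 1861.6 i$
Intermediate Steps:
$l{\left(j \right)} = -14 + 2 \sqrt{2} \sqrt{j}$ ($l{\left(j \right)} = -14 + 2 \sqrt{j + j} = -14 + 2 \sqrt{2 j} = -14 + 2 \sqrt{2} \sqrt{j}$)
$\left(l{\left(- 4 \left(5 - 2\right) \right)} + 311\right) \left(\left(-1\right) \left(-190\right)\right) = \left(\left(-14 + 2 \sqrt{2} \sqrt{- 4 \left(5 - 2\right)}\right) + 311\right) \left(\left(-1\right) \left(-190\right)\right) = \left(\left(-14 + 2 \sqrt{2} \sqrt{\left(-4\right) 3}\right) + 311\right) 190 = \left(\left(-14 + 2 \sqrt{2} \sqrt{-12}\right) + 311\right) 190 = \left(\left(-14 + 2 \sqrt{2} \cdot 2 i \sqrt{3}\right) + 311\right) 190 = \left(\left(-14 + 4 i \sqrt{6}\right) + 311\right) 190 = \left(297 + 4 i \sqrt{6}\right) 190 = 56430 + 760 i \sqrt{6}$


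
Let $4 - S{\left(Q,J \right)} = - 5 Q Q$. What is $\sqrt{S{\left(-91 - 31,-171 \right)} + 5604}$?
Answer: $18 \sqrt{247} \approx 282.89$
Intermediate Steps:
$S{\left(Q,J \right)} = 4 + 5 Q^{2}$ ($S{\left(Q,J \right)} = 4 - - 5 Q Q = 4 - - 5 Q^{2} = 4 + 5 Q^{2}$)
$\sqrt{S{\left(-91 - 31,-171 \right)} + 5604} = \sqrt{\left(4 + 5 \left(-91 - 31\right)^{2}\right) + 5604} = \sqrt{\left(4 + 5 \left(-122\right)^{2}\right) + 5604} = \sqrt{\left(4 + 5 \cdot 14884\right) + 5604} = \sqrt{\left(4 + 74420\right) + 5604} = \sqrt{74424 + 5604} = \sqrt{80028} = 18 \sqrt{247}$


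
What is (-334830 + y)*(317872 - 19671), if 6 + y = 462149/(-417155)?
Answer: -41652409644961529/417155 ≈ -9.9849e+10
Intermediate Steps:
y = -2965079/417155 (y = -6 + 462149/(-417155) = -6 + 462149*(-1/417155) = -6 - 462149/417155 = -2965079/417155 ≈ -7.1079)
(-334830 + y)*(317872 - 19671) = (-334830 - 2965079/417155)*(317872 - 19671) = -139678973729/417155*298201 = -41652409644961529/417155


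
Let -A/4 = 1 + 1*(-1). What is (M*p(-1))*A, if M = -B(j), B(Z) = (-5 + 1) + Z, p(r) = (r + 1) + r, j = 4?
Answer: 0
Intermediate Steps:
p(r) = 1 + 2*r (p(r) = (1 + r) + r = 1 + 2*r)
B(Z) = -4 + Z
A = 0 (A = -4*(1 + 1*(-1)) = -4*(1 - 1) = -4*0 = 0)
M = 0 (M = -(-4 + 4) = -1*0 = 0)
(M*p(-1))*A = (0*(1 + 2*(-1)))*0 = (0*(1 - 2))*0 = (0*(-1))*0 = 0*0 = 0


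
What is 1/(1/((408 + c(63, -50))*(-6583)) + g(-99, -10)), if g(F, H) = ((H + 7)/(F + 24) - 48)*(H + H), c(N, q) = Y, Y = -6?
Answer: 13231830/12691971331 ≈ 0.0010425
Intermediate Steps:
c(N, q) = -6
g(F, H) = 2*H*(-48 + (7 + H)/(24 + F)) (g(F, H) = ((7 + H)/(24 + F) - 48)*(2*H) = (-48 + (7 + H)/(24 + F))*(2*H) = 2*H*(-48 + (7 + H)/(24 + F)))
1/(1/((408 + c(63, -50))*(-6583)) + g(-99, -10)) = 1/(1/((408 - 6)*(-6583)) + 2*(-10)*(-1145 - 10 - 48*(-99))/(24 - 99)) = 1/(-1/6583/402 + 2*(-10)*(-1145 - 10 + 4752)/(-75)) = 1/((1/402)*(-1/6583) + 2*(-10)*(-1/75)*3597) = 1/(-1/2646366 + 4796/5) = 1/(12691971331/13231830) = 13231830/12691971331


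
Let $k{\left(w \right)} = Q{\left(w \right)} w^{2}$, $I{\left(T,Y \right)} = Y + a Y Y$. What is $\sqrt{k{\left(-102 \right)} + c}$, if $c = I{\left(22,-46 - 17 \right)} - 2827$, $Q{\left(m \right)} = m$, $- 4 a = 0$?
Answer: $17 i \sqrt{3682} \approx 1031.6 i$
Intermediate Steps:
$a = 0$ ($a = \left(- \frac{1}{4}\right) 0 = 0$)
$I{\left(T,Y \right)} = Y$ ($I{\left(T,Y \right)} = Y + 0 Y Y = Y + 0 Y = Y + 0 = Y$)
$c = -2890$ ($c = \left(-46 - 17\right) - 2827 = -63 - 2827 = -2890$)
$k{\left(w \right)} = w^{3}$ ($k{\left(w \right)} = w w^{2} = w^{3}$)
$\sqrt{k{\left(-102 \right)} + c} = \sqrt{\left(-102\right)^{3} - 2890} = \sqrt{-1061208 - 2890} = \sqrt{-1064098} = 17 i \sqrt{3682}$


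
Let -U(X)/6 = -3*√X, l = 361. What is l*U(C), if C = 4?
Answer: 12996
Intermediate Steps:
U(X) = 18*√X (U(X) = -(-18)*√X = 18*√X)
l*U(C) = 361*(18*√4) = 361*(18*2) = 361*36 = 12996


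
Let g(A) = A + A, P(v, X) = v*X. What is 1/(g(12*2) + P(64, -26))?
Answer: -1/1616 ≈ -0.00061881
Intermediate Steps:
P(v, X) = X*v
g(A) = 2*A
1/(g(12*2) + P(64, -26)) = 1/(2*(12*2) - 26*64) = 1/(2*24 - 1664) = 1/(48 - 1664) = 1/(-1616) = -1/1616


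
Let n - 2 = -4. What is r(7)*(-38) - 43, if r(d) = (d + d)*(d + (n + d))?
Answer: -6427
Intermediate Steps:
n = -2 (n = 2 - 4 = -2)
r(d) = 2*d*(-2 + 2*d) (r(d) = (d + d)*(d + (-2 + d)) = (2*d)*(-2 + 2*d) = 2*d*(-2 + 2*d))
r(7)*(-38) - 43 = (4*7*(-1 + 7))*(-38) - 43 = (4*7*6)*(-38) - 43 = 168*(-38) - 43 = -6384 - 43 = -6427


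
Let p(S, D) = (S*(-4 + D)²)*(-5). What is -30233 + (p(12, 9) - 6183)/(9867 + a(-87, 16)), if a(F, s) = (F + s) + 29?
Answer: -99015636/3275 ≈ -30234.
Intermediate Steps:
a(F, s) = 29 + F + s
p(S, D) = -5*S*(-4 + D)²
-30233 + (p(12, 9) - 6183)/(9867 + a(-87, 16)) = -30233 + (-5*12*(-4 + 9)² - 6183)/(9867 + (29 - 87 + 16)) = -30233 + (-5*12*5² - 6183)/(9867 - 42) = -30233 + (-5*12*25 - 6183)/9825 = -30233 + (-1500 - 6183)*(1/9825) = -30233 - 7683*1/9825 = -30233 - 2561/3275 = -99015636/3275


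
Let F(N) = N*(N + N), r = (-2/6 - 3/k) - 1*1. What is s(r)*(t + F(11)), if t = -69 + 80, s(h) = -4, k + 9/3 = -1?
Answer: -1012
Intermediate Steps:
k = -4 (k = -3 - 1 = -4)
r = -7/12 (r = (-2/6 - 3/(-4)) - 1*1 = (-2*⅙ - 3*(-¼)) - 1 = (-⅓ + ¾) - 1 = 5/12 - 1 = -7/12 ≈ -0.58333)
F(N) = 2*N² (F(N) = N*(2*N) = 2*N²)
t = 11
s(r)*(t + F(11)) = -4*(11 + 2*11²) = -4*(11 + 2*121) = -4*(11 + 242) = -4*253 = -1012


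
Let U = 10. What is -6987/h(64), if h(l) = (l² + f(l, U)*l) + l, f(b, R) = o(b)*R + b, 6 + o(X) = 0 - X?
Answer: 6987/36544 ≈ 0.19119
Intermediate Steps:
o(X) = -6 - X (o(X) = -6 + (0 - X) = -6 - X)
f(b, R) = b + R*(-6 - b) (f(b, R) = (-6 - b)*R + b = R*(-6 - b) + b = b + R*(-6 - b))
h(l) = l + l² + l*(-60 - 9*l) (h(l) = (l² + (l - 1*10*(6 + l))*l) + l = (l² + (l + (-60 - 10*l))*l) + l = (l² + (-60 - 9*l)*l) + l = (l² + l*(-60 - 9*l)) + l = l + l² + l*(-60 - 9*l))
-6987/h(64) = -6987*1/(64*(-59 - 8*64)) = -6987*1/(64*(-59 - 512)) = -6987/(64*(-571)) = -6987/(-36544) = -6987*(-1/36544) = 6987/36544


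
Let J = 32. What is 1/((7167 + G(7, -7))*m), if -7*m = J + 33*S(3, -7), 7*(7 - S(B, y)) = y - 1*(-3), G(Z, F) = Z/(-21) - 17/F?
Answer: -1029/297037123 ≈ -3.4642e-6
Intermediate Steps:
G(Z, F) = -17/F - Z/21 (G(Z, F) = Z*(-1/21) - 17/F = -Z/21 - 17/F = -17/F - Z/21)
S(B, y) = 46/7 - y/7 (S(B, y) = 7 - (y - 1*(-3))/7 = 7 - (y + 3)/7 = 7 - (3 + y)/7 = 7 + (-3/7 - y/7) = 46/7 - y/7)
m = -1973/49 (m = -(32 + 33*(46/7 - ⅐*(-7)))/7 = -(32 + 33*(46/7 + 1))/7 = -(32 + 33*(53/7))/7 = -(32 + 1749/7)/7 = -⅐*1973/7 = -1973/49 ≈ -40.265)
1/((7167 + G(7, -7))*m) = 1/((7167 + (-17/(-7) - 1/21*7))*(-1973/49)) = -49/1973/(7167 + (-17*(-⅐) - ⅓)) = -49/1973/(7167 + (17/7 - ⅓)) = -49/1973/(7167 + 44/21) = -49/1973/(150551/21) = (21/150551)*(-49/1973) = -1029/297037123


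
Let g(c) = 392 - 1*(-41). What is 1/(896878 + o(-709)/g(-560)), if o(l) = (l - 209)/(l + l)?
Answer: 306997/275338855825 ≈ 1.1150e-6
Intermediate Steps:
g(c) = 433 (g(c) = 392 + 41 = 433)
o(l) = (-209 + l)/(2*l) (o(l) = (-209 + l)/((2*l)) = (-209 + l)*(1/(2*l)) = (-209 + l)/(2*l))
1/(896878 + o(-709)/g(-560)) = 1/(896878 + ((½)*(-209 - 709)/(-709))/433) = 1/(896878 + ((½)*(-1/709)*(-918))*(1/433)) = 1/(896878 + (459/709)*(1/433)) = 1/(896878 + 459/306997) = 1/(275338855825/306997) = 306997/275338855825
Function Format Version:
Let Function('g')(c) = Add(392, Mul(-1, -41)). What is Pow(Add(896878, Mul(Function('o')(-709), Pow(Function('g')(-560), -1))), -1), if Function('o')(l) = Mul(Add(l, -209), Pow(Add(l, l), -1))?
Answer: Rational(306997, 275338855825) ≈ 1.1150e-6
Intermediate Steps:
Function('g')(c) = 433 (Function('g')(c) = Add(392, 41) = 433)
Function('o')(l) = Mul(Rational(1, 2), Pow(l, -1), Add(-209, l)) (Function('o')(l) = Mul(Add(-209, l), Pow(Mul(2, l), -1)) = Mul(Add(-209, l), Mul(Rational(1, 2), Pow(l, -1))) = Mul(Rational(1, 2), Pow(l, -1), Add(-209, l)))
Pow(Add(896878, Mul(Function('o')(-709), Pow(Function('g')(-560), -1))), -1) = Pow(Add(896878, Mul(Mul(Rational(1, 2), Pow(-709, -1), Add(-209, -709)), Pow(433, -1))), -1) = Pow(Add(896878, Mul(Mul(Rational(1, 2), Rational(-1, 709), -918), Rational(1, 433))), -1) = Pow(Add(896878, Mul(Rational(459, 709), Rational(1, 433))), -1) = Pow(Add(896878, Rational(459, 306997)), -1) = Pow(Rational(275338855825, 306997), -1) = Rational(306997, 275338855825)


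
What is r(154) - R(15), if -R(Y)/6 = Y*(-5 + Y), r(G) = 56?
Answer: 956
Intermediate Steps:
R(Y) = -6*Y*(-5 + Y)
r(154) - R(15) = 56 - 6*15*(5 - 1*15) = 56 - 6*15*(5 - 15) = 56 - 6*15*(-10) = 56 - 1*(-900) = 56 + 900 = 956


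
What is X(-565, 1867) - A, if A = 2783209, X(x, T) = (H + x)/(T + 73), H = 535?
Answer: -539942549/194 ≈ -2.7832e+6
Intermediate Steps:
X(x, T) = (535 + x)/(73 + T) (X(x, T) = (535 + x)/(T + 73) = (535 + x)/(73 + T))
X(-565, 1867) - A = (535 - 565)/(73 + 1867) - 1*2783209 = -30/1940 - 2783209 = (1/1940)*(-30) - 2783209 = -3/194 - 2783209 = -539942549/194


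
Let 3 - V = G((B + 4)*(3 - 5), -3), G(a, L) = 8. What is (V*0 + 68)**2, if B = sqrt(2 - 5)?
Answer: 4624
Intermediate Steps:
B = I*sqrt(3) (B = sqrt(-3) = I*sqrt(3) ≈ 1.732*I)
V = -5 (V = 3 - 1*8 = 3 - 8 = -5)
(V*0 + 68)**2 = (-5*0 + 68)**2 = (0 + 68)**2 = 68**2 = 4624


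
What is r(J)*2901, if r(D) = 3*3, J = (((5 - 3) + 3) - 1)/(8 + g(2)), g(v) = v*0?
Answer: 26109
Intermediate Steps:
g(v) = 0
J = ½ (J = (((5 - 3) + 3) - 1)/(8 + 0) = ((2 + 3) - 1)/8 = (5 - 1)*(⅛) = 4*(⅛) = ½ ≈ 0.50000)
r(D) = 9
r(J)*2901 = 9*2901 = 26109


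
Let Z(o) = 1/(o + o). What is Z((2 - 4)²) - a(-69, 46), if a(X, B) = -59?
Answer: 473/8 ≈ 59.125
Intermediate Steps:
Z(o) = 1/(2*o)
Z((2 - 4)²) - a(-69, 46) = 1/(2*((2 - 4)²)) - 1*(-59) = 1/(2*((-2)²)) + 59 = (½)/4 + 59 = (½)*(¼) + 59 = ⅛ + 59 = 473/8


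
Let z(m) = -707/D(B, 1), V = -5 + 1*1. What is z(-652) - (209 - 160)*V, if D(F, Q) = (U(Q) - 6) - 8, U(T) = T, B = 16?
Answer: 3255/13 ≈ 250.38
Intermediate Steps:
D(F, Q) = -14 + Q (D(F, Q) = (Q - 6) - 8 = (-6 + Q) - 8 = -14 + Q)
V = -4 (V = -5 + 1 = -4)
z(m) = 707/13 (z(m) = -707/(-14 + 1) = -707/(-13) = -707*(-1/13) = 707/13)
z(-652) - (209 - 160)*V = 707/13 - (209 - 160)*(-4) = 707/13 - 49*(-4) = 707/13 - 1*(-196) = 707/13 + 196 = 3255/13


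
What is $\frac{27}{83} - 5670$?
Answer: $- \frac{470583}{83} \approx -5669.7$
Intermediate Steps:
$\frac{27}{83} - 5670 = - \frac{470583}{83}$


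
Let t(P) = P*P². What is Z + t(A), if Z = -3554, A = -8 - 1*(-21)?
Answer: -1357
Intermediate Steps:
A = 13 (A = -8 + 21 = 13)
t(P) = P³
Z + t(A) = -3554 + 13³ = -3554 + 2197 = -1357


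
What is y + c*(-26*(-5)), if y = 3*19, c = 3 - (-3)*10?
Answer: 4347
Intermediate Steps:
c = 33 (c = 3 - 1*(-30) = 3 + 30 = 33)
y = 57
y + c*(-26*(-5)) = 57 + 33*(-26*(-5)) = 57 + 33*130 = 57 + 4290 = 4347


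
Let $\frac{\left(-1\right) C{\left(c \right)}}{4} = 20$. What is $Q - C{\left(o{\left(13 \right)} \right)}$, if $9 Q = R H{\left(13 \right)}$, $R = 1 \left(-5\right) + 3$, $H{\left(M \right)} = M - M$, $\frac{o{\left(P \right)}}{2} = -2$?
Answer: $80$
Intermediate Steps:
$o{\left(P \right)} = -4$ ($o{\left(P \right)} = 2 \left(-2\right) = -4$)
$H{\left(M \right)} = 0$
$C{\left(c \right)} = -80$ ($C{\left(c \right)} = \left(-4\right) 20 = -80$)
$R = -2$ ($R = -5 + 3 = -2$)
$Q = 0$ ($Q = \frac{\left(-2\right) 0}{9} = \frac{1}{9} \cdot 0 = 0$)
$Q - C{\left(o{\left(13 \right)} \right)} = 0 - -80 = 0 + 80 = 80$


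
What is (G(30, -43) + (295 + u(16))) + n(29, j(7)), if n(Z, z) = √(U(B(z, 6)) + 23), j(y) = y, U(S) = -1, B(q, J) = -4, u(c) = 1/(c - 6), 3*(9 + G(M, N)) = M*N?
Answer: -1439/10 + √22 ≈ -139.21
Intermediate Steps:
G(M, N) = -9 + M*N/3 (G(M, N) = -9 + (M*N)/3 = -9 + M*N/3)
u(c) = 1/(-6 + c)
n(Z, z) = √22 (n(Z, z) = √(-1 + 23) = √22)
(G(30, -43) + (295 + u(16))) + n(29, j(7)) = ((-9 + (⅓)*30*(-43)) + (295 + 1/(-6 + 16))) + √22 = ((-9 - 430) + (295 + 1/10)) + √22 = (-439 + (295 + ⅒)) + √22 = (-439 + 2951/10) + √22 = -1439/10 + √22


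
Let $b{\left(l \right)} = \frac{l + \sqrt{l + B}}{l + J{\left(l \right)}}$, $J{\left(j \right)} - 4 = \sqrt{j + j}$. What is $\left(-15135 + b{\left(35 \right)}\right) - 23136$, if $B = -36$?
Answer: $- \frac{55529856}{1451} - \frac{35 \sqrt{70}}{1451} + \frac{39 i}{1451} - \frac{i \sqrt{70}}{1451} \approx -38270.0 + 0.021112 i$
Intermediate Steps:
$J{\left(j \right)} = 4 + \sqrt{2} \sqrt{j}$ ($J{\left(j \right)} = 4 + \sqrt{j + j} = 4 + \sqrt{2 j} = 4 + \sqrt{2} \sqrt{j}$)
$b{\left(l \right)} = \frac{l + \sqrt{-36 + l}}{4 + l + \sqrt{2} \sqrt{l}}$ ($b{\left(l \right)} = \frac{l + \sqrt{l - 36}}{l + \left(4 + \sqrt{2} \sqrt{l}\right)} = \frac{l + \sqrt{-36 + l}}{4 + l + \sqrt{2} \sqrt{l}}$)
$\left(-15135 + b{\left(35 \right)}\right) - 23136 = \left(-15135 + \frac{35 + \sqrt{-36 + 35}}{4 + 35 + \sqrt{2} \sqrt{35}}\right) - 23136 = \left(-15135 + \frac{35 + \sqrt{-1}}{4 + 35 + \sqrt{70}}\right) - 23136 = \left(-15135 + \frac{35 + i}{39 + \sqrt{70}}\right) - 23136 = -38271 + \frac{35 + i}{39 + \sqrt{70}}$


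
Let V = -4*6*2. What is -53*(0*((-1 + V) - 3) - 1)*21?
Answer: 1113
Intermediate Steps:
V = -48 (V = -24*2 = -48)
-53*(0*((-1 + V) - 3) - 1)*21 = -53*(0*((-1 - 48) - 3) - 1)*21 = -53*(0*(-49 - 3) - 1)*21 = -53*(0*(-52) - 1)*21 = -53*(0 - 1)*21 = -53*(-1)*21 = 53*21 = 1113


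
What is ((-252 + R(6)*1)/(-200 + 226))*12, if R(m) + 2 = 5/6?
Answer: -1519/13 ≈ -116.85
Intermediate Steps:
R(m) = -7/6 (R(m) = -2 + 5/6 = -2 + 5*(⅙) = -2 + ⅚ = -7/6)
((-252 + R(6)*1)/(-200 + 226))*12 = ((-252 - 7/6*1)/(-200 + 226))*12 = ((-252 - 7/6)/26)*12 = -1519/6*1/26*12 = -1519/156*12 = -1519/13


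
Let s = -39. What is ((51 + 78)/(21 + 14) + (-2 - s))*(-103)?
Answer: -146672/35 ≈ -4190.6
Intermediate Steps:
((51 + 78)/(21 + 14) + (-2 - s))*(-103) = ((51 + 78)/(21 + 14) + (-2 - 1*(-39)))*(-103) = (129/35 + (-2 + 39))*(-103) = (129*(1/35) + 37)*(-103) = (129/35 + 37)*(-103) = (1424/35)*(-103) = -146672/35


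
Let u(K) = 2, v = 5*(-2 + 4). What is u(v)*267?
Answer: 534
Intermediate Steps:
v = 10 (v = 5*2 = 10)
u(v)*267 = 2*267 = 534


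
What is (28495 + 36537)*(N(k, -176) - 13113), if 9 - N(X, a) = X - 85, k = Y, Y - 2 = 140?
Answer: -855886152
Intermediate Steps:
Y = 142 (Y = 2 + 140 = 142)
k = 142
N(X, a) = 94 - X (N(X, a) = 9 - (X - 85) = 9 - (-85 + X) = 9 + (85 - X) = 94 - X)
(28495 + 36537)*(N(k, -176) - 13113) = (28495 + 36537)*((94 - 1*142) - 13113) = 65032*((94 - 142) - 13113) = 65032*(-48 - 13113) = 65032*(-13161) = -855886152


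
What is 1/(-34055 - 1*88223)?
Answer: -1/122278 ≈ -8.1781e-6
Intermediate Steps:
1/(-34055 - 1*88223) = 1/(-34055 - 88223) = 1/(-122278) = -1/122278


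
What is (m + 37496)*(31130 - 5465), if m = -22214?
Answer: 392212530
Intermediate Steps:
(m + 37496)*(31130 - 5465) = (-22214 + 37496)*(31130 - 5465) = 15282*25665 = 392212530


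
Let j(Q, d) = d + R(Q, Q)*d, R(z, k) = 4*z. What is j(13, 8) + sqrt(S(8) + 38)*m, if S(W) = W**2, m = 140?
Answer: 424 + 140*sqrt(102) ≈ 1837.9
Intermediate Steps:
j(Q, d) = d + 4*Q*d (j(Q, d) = d + (4*Q)*d = d + 4*Q*d)
j(13, 8) + sqrt(S(8) + 38)*m = 8*(1 + 4*13) + sqrt(8**2 + 38)*140 = 8*(1 + 52) + sqrt(64 + 38)*140 = 8*53 + sqrt(102)*140 = 424 + 140*sqrt(102)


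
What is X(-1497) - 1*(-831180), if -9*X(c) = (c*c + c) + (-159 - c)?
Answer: 1746590/3 ≈ 5.8220e+5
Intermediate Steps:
X(c) = 53/3 - c**2/9 (X(c) = -((c*c + c) + (-159 - c))/9 = -((c**2 + c) + (-159 - c))/9 = -((c + c**2) + (-159 - c))/9 = -(-159 + c**2)/9 = 53/3 - c**2/9)
X(-1497) - 1*(-831180) = (53/3 - 1/9*(-1497)**2) - 1*(-831180) = (53/3 - 1/9*2241009) + 831180 = (53/3 - 249001) + 831180 = -746950/3 + 831180 = 1746590/3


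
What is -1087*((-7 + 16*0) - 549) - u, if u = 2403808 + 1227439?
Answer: -3026875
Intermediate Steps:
u = 3631247
-1087*((-7 + 16*0) - 549) - u = -1087*((-7 + 16*0) - 549) - 1*3631247 = -1087*((-7 + 0) - 549) - 3631247 = -1087*(-7 - 549) - 3631247 = -1087*(-556) - 3631247 = 604372 - 3631247 = -3026875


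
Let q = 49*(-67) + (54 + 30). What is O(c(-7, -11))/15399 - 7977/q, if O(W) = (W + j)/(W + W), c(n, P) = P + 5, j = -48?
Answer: 27300493/10946978 ≈ 2.4939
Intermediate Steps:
c(n, P) = 5 + P
O(W) = (-48 + W)/(2*W) (O(W) = (W - 48)/(W + W) = (-48 + W)/((2*W)) = (-48 + W)*(1/(2*W)) = (-48 + W)/(2*W))
q = -3199 (q = -3283 + 84 = -3199)
O(c(-7, -11))/15399 - 7977/q = ((-48 + (5 - 11))/(2*(5 - 11)))/15399 - 7977/(-3199) = ((1/2)*(-48 - 6)/(-6))*(1/15399) - 7977*(-1/3199) = ((1/2)*(-1/6)*(-54))*(1/15399) + 7977/3199 = (9/2)*(1/15399) + 7977/3199 = 1/3422 + 7977/3199 = 27300493/10946978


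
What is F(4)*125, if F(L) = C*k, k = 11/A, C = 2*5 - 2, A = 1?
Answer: 11000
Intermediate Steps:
C = 8 (C = 10 - 2 = 8)
k = 11 (k = 11/1 = 11*1 = 11)
F(L) = 88 (F(L) = 8*11 = 88)
F(4)*125 = 88*125 = 11000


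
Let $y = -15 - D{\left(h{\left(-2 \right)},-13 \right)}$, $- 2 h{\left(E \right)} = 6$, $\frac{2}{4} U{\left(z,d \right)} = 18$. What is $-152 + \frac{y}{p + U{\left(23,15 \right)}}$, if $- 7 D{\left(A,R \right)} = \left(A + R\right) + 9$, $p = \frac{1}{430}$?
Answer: $- \frac{2359992}{15481} \approx -152.44$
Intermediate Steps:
$U{\left(z,d \right)} = 36$ ($U{\left(z,d \right)} = 2 \cdot 18 = 36$)
$h{\left(E \right)} = -3$ ($h{\left(E \right)} = \left(- \frac{1}{2}\right) 6 = -3$)
$p = \frac{1}{430} \approx 0.0023256$
$D{\left(A,R \right)} = - \frac{9}{7} - \frac{A}{7} - \frac{R}{7}$ ($D{\left(A,R \right)} = - \frac{\left(A + R\right) + 9}{7} = - \frac{9 + A + R}{7} = - \frac{9}{7} - \frac{A}{7} - \frac{R}{7}$)
$y = -16$ ($y = -15 - \left(- \frac{9}{7} - - \frac{3}{7} - - \frac{13}{7}\right) = -15 - \left(- \frac{9}{7} + \frac{3}{7} + \frac{13}{7}\right) = -15 - 1 = -16$)
$-152 + \frac{y}{p + U{\left(23,15 \right)}} = -152 + \frac{1}{\frac{1}{430} + 36} \left(-16\right) = -152 + \frac{1}{\frac{15481}{430}} \left(-16\right) = -152 + \frac{430}{15481} \left(-16\right) = -152 - \frac{6880}{15481} = - \frac{2359992}{15481}$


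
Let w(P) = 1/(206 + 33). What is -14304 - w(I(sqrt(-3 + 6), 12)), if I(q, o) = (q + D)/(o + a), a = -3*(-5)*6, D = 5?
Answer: -3418657/239 ≈ -14304.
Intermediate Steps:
a = 90 (a = 15*6 = 90)
I(q, o) = (5 + q)/(90 + o) (I(q, o) = (q + 5)/(o + 90) = (5 + q)/(90 + o))
w(P) = 1/239
-14304 - w(I(sqrt(-3 + 6), 12)) = -14304 - 1*1/239 = -14304 - 1/239 = -3418657/239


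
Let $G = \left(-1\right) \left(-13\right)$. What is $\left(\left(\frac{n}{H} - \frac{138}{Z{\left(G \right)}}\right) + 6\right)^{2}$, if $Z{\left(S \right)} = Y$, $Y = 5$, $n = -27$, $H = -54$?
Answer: $\frac{44521}{100} \approx 445.21$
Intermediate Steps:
$G = 13$
$Z{\left(S \right)} = 5$
$\left(\left(\frac{n}{H} - \frac{138}{Z{\left(G \right)}}\right) + 6\right)^{2} = \left(\left(- \frac{27}{-54} - \frac{138}{5}\right) + 6\right)^{2} = \left(\left(\left(-27\right) \left(- \frac{1}{54}\right) - \frac{138}{5}\right) + 6\right)^{2} = \left(\left(\frac{1}{2} - \frac{138}{5}\right) + 6\right)^{2} = \left(- \frac{271}{10} + 6\right)^{2} = \left(- \frac{211}{10}\right)^{2} = \frac{44521}{100}$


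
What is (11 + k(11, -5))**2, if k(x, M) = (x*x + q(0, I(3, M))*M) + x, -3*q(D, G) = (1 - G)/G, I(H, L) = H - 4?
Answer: 175561/9 ≈ 19507.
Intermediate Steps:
I(H, L) = -4 + H
q(D, G) = -(1 - G)/(3*G)
k(x, M) = x + x**2 + 2*M/3 (k(x, M) = (x*x + ((-1 + (-4 + 3))/(3*(-4 + 3)))*M) + x = (x**2 + ((1/3)*(-1 - 1)/(-1))*M) + x = (x**2 + ((1/3)*(-1)*(-2))*M) + x = (x**2 + 2*M/3) + x = x + x**2 + 2*M/3)
(11 + k(11, -5))**2 = (11 + (11 + 11**2 + (2/3)*(-5)))**2 = (11 + (11 + 121 - 10/3))**2 = (11 + 386/3)**2 = (419/3)**2 = 175561/9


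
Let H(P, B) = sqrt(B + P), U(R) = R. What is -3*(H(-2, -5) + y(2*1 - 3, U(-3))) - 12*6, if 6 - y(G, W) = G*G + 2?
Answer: -81 - 3*I*sqrt(7) ≈ -81.0 - 7.9373*I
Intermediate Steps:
y(G, W) = 4 - G**2 (y(G, W) = 6 - (G*G + 2) = 6 - (G**2 + 2) = 6 - (2 + G**2) = 6 + (-2 - G**2) = 4 - G**2)
-3*(H(-2, -5) + y(2*1 - 3, U(-3))) - 12*6 = -3*(sqrt(-5 - 2) + (4 - (2*1 - 3)**2)) - 12*6 = -3*(sqrt(-7) + (4 - (2 - 3)**2)) - 72 = -3*(I*sqrt(7) + (4 - 1*(-1)**2)) - 72 = -3*(I*sqrt(7) + (4 - 1*1)) - 72 = -3*(I*sqrt(7) + (4 - 1)) - 72 = -3*(I*sqrt(7) + 3) - 72 = -3*(3 + I*sqrt(7)) - 72 = (-9 - 3*I*sqrt(7)) - 72 = -81 - 3*I*sqrt(7)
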